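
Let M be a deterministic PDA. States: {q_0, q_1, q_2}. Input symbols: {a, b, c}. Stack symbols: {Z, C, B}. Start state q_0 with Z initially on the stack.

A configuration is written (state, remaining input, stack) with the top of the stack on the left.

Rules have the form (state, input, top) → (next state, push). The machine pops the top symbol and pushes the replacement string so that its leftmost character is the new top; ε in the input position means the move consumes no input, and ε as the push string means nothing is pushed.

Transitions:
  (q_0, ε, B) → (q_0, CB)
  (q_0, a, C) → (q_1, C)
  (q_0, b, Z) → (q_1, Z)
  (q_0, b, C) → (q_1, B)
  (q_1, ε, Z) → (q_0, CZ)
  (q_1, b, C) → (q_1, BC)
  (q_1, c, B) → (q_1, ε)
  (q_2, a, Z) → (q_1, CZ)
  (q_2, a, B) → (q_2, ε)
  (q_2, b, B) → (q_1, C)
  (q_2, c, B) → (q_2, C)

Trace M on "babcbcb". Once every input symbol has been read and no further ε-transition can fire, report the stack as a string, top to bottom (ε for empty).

BCZ

(q_0, babcbcb, Z)
  read b, top Z: go to q_1, push Z → (q_1, abcbcb, Z)
  ε-move, top Z: go to q_0, push CZ → (q_0, abcbcb, CZ)
  read a, top C: go to q_1, push C → (q_1, bcbcb, CZ)
  read b, top C: go to q_1, push BC → (q_1, cbcb, BCZ)
  read c, top B: go to q_1, push ε → (q_1, bcb, CZ)
  read b, top C: go to q_1, push BC → (q_1, cb, BCZ)
  read c, top B: go to q_1, push ε → (q_1, b, CZ)
  read b, top C: go to q_1, push BC → (q_1, ε, BCZ)
All input consumed in state q_1 with stack BCZ.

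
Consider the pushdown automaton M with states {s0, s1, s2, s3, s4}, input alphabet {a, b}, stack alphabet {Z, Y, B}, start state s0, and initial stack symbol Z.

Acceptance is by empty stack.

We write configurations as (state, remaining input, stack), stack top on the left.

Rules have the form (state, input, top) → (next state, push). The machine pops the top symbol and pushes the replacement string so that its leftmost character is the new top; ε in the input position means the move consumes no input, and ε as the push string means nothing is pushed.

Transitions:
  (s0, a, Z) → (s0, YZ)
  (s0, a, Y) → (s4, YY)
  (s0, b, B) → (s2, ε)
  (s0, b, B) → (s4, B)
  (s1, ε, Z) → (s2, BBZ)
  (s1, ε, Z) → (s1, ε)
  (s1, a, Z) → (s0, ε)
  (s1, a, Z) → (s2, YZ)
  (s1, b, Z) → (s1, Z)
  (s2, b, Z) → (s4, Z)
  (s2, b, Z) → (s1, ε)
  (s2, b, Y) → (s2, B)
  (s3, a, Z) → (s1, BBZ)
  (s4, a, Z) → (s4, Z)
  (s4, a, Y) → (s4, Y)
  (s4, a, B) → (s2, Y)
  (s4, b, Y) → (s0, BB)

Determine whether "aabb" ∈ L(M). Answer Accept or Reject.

No computation consumes all input and empties the stack.

Reject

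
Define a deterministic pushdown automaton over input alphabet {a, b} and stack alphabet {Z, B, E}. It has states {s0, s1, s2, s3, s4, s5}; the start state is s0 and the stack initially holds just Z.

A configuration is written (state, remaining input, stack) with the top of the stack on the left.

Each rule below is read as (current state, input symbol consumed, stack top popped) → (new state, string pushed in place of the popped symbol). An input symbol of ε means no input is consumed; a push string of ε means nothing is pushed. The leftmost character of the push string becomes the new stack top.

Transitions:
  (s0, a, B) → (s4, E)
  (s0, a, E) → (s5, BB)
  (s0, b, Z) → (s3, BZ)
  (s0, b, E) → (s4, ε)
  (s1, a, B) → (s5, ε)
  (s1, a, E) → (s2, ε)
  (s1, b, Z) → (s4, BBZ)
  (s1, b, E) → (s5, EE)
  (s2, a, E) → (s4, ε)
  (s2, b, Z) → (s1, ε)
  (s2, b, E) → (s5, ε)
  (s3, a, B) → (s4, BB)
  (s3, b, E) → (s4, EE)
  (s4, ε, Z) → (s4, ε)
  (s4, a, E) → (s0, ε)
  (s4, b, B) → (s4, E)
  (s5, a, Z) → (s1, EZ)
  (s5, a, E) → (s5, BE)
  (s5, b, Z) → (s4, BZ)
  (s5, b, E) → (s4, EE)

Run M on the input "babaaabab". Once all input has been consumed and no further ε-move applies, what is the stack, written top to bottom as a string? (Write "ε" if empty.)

(s0, babaaabab, Z)
  read b, top Z: go to s3, push BZ → (s3, abaaabab, BZ)
  read a, top B: go to s4, push BB → (s4, baaabab, BBZ)
  read b, top B: go to s4, push E → (s4, aaabab, EBZ)
  read a, top E: go to s0, push ε → (s0, aabab, BZ)
  read a, top B: go to s4, push E → (s4, abab, EZ)
  read a, top E: go to s0, push ε → (s0, bab, Z)
  read b, top Z: go to s3, push BZ → (s3, ab, BZ)
  read a, top B: go to s4, push BB → (s4, b, BBZ)
  read b, top B: go to s4, push E → (s4, ε, EBZ)
All input consumed in state s4 with stack EBZ.

EBZ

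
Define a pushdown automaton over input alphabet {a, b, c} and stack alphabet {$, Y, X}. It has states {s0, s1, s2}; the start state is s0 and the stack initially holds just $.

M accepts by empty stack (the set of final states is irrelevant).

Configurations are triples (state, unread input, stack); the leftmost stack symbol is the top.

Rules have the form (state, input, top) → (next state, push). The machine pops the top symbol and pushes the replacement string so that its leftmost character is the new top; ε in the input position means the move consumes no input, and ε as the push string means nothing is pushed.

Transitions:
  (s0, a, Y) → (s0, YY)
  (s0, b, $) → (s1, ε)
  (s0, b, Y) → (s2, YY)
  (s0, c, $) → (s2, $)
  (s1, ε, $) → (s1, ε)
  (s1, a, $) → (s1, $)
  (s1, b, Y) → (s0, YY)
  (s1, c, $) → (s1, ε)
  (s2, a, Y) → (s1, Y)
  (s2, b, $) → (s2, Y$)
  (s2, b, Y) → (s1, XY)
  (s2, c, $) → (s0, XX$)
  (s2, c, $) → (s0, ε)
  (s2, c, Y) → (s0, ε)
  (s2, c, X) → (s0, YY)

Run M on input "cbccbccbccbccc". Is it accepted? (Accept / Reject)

Accept

One accepting computation: (s0, cbccbccbccbccc, $) ⊢ (s2, bccbccbccbccc, $) ⊢ (s2, ccbccbccbccc, Y$) ⊢ (s0, cbccbccbccc, $) ⊢ (s2, bccbccbccc, $) ⊢ (s2, ccbccbccc, Y$) ⊢ (s0, cbccbccc, $) ⊢ (s2, bccbccc, $) ⊢ (s2, ccbccc, Y$) ⊢ (s0, cbccc, $) ⊢ (s2, bccc, $) ⊢ (s2, ccc, Y$) ⊢ (s0, cc, $) ⊢ (s2, c, $) ⊢ (s0, ε, ε)
All input consumed and the stack is empty.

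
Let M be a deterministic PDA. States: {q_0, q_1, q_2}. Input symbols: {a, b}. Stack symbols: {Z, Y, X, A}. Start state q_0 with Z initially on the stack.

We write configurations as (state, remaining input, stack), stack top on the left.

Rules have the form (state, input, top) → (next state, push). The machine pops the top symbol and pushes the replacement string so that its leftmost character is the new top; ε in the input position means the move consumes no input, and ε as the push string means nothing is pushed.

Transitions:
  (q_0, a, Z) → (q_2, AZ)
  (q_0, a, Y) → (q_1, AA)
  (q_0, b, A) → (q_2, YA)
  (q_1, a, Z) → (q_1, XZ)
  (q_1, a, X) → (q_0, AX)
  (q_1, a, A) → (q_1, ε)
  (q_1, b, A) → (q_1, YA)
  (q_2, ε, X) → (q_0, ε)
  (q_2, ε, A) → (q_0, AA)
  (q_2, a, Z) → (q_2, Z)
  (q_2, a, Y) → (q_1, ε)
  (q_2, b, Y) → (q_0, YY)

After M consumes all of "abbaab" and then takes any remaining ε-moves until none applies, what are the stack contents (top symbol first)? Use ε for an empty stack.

YAYAAZ

(q_0, abbaab, Z)
  read a, top Z: go to q_2, push AZ → (q_2, bbaab, AZ)
  ε-move, top A: go to q_0, push AA → (q_0, bbaab, AAZ)
  read b, top A: go to q_2, push YA → (q_2, baab, YAAZ)
  read b, top Y: go to q_0, push YY → (q_0, aab, YYAAZ)
  read a, top Y: go to q_1, push AA → (q_1, ab, AAYAAZ)
  read a, top A: go to q_1, push ε → (q_1, b, AYAAZ)
  read b, top A: go to q_1, push YA → (q_1, ε, YAYAAZ)
All input consumed in state q_1 with stack YAYAAZ.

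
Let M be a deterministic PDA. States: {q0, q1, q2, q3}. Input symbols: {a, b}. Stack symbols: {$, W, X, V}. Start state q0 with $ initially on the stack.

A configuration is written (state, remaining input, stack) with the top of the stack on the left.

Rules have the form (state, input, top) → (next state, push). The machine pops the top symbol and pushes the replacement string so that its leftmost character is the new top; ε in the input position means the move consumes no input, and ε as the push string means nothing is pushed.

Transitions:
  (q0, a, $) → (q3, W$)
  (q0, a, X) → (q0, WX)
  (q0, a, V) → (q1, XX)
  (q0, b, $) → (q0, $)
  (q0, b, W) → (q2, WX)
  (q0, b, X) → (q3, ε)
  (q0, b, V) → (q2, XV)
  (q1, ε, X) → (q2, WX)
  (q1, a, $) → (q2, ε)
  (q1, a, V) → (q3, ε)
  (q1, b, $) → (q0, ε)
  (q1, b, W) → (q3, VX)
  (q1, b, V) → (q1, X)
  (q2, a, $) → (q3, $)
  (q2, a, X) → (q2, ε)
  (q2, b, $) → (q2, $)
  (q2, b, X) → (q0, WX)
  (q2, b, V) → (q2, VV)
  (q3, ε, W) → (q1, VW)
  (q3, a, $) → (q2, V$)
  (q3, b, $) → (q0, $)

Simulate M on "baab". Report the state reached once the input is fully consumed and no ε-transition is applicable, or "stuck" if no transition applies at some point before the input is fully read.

(q0, baab, $)
  read b, top $: go to q0, push $ → (q0, aab, $)
  read a, top $: go to q3, push W$ → (q3, ab, W$)
  ε-move, top W: go to q1, push VW → (q1, ab, VW$)
  read a, top V: go to q3, push ε → (q3, b, W$)
  ε-move, top W: go to q1, push VW → (q1, b, VW$)
  read b, top V: go to q1, push X → (q1, ε, XW$)
  ε-move, top X: go to q2, push WX → (q2, ε, WXW$)
All input consumed; M is in state q2.

q2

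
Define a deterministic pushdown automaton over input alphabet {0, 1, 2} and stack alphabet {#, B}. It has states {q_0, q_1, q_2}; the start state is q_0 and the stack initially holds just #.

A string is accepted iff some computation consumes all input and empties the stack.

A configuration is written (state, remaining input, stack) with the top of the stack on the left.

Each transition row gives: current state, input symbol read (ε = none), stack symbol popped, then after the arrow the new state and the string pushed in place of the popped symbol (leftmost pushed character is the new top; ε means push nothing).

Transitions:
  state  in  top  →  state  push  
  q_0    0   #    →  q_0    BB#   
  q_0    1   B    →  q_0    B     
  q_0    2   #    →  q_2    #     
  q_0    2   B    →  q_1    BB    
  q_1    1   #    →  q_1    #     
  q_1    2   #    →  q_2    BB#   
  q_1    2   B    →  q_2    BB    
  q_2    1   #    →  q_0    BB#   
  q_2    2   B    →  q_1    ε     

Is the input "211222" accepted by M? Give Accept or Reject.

(q_0, 211222, #)
  read 2, top #: go to q_2, push # → (q_2, 11222, #)
  read 1, top #: go to q_0, push BB# → (q_0, 1222, BB#)
  read 1, top B: go to q_0, push B → (q_0, 222, BB#)
  read 2, top B: go to q_1, push BB → (q_1, 22, BBB#)
  read 2, top B: go to q_2, push BB → (q_2, 2, BBBB#)
  read 2, top B: go to q_1, push ε → (q_1, ε, BBB#)
All input consumed; stack is BBB#, not empty, and no further ε-move applies.

Reject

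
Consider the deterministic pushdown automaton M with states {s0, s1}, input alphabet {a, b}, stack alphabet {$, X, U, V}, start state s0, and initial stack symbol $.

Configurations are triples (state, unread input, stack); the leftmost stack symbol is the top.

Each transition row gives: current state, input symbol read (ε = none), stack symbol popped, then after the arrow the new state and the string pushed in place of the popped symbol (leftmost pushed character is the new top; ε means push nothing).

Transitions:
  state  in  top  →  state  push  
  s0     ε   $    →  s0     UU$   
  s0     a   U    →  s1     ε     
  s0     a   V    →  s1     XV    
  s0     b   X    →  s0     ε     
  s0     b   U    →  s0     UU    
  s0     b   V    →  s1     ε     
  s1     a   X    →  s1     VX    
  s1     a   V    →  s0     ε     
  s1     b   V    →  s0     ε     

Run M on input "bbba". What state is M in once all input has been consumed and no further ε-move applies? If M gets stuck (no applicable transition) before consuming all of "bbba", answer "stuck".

s1

(s0, bbba, $)
  ε-move, top $: go to s0, push UU$ → (s0, bbba, UU$)
  read b, top U: go to s0, push UU → (s0, bba, UUU$)
  read b, top U: go to s0, push UU → (s0, ba, UUUU$)
  read b, top U: go to s0, push UU → (s0, a, UUUUU$)
  read a, top U: go to s1, push ε → (s1, ε, UUUU$)
All input consumed; M is in state s1.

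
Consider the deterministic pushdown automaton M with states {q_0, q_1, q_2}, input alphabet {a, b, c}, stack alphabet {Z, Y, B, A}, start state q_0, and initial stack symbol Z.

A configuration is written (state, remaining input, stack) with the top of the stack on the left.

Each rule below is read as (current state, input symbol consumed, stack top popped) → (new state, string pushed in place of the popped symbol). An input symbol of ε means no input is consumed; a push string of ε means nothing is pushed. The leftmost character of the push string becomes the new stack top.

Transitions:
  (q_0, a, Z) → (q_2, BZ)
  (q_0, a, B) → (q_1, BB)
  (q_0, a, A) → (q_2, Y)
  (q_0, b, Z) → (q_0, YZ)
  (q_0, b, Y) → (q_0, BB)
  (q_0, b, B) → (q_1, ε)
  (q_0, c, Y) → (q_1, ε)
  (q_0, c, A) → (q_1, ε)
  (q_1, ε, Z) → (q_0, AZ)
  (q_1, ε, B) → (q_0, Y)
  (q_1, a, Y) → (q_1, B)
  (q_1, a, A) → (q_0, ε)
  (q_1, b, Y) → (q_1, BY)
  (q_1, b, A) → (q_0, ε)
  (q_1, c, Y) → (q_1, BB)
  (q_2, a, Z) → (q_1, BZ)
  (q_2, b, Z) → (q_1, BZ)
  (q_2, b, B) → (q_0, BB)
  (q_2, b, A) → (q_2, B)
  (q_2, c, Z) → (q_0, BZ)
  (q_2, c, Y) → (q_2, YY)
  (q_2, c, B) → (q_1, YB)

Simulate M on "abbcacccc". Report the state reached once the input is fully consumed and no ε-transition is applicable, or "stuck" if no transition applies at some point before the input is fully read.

q_2

(q_0, abbcacccc, Z)
  read a, top Z: go to q_2, push BZ → (q_2, bbcacccc, BZ)
  read b, top B: go to q_0, push BB → (q_0, bcacccc, BBZ)
  read b, top B: go to q_1, push ε → (q_1, cacccc, BZ)
  ε-move, top B: go to q_0, push Y → (q_0, cacccc, YZ)
  read c, top Y: go to q_1, push ε → (q_1, acccc, Z)
  ε-move, top Z: go to q_0, push AZ → (q_0, acccc, AZ)
  read a, top A: go to q_2, push Y → (q_2, cccc, YZ)
  read c, top Y: go to q_2, push YY → (q_2, ccc, YYZ)
  read c, top Y: go to q_2, push YY → (q_2, cc, YYYZ)
  read c, top Y: go to q_2, push YY → (q_2, c, YYYYZ)
  read c, top Y: go to q_2, push YY → (q_2, ε, YYYYYZ)
All input consumed; M is in state q_2.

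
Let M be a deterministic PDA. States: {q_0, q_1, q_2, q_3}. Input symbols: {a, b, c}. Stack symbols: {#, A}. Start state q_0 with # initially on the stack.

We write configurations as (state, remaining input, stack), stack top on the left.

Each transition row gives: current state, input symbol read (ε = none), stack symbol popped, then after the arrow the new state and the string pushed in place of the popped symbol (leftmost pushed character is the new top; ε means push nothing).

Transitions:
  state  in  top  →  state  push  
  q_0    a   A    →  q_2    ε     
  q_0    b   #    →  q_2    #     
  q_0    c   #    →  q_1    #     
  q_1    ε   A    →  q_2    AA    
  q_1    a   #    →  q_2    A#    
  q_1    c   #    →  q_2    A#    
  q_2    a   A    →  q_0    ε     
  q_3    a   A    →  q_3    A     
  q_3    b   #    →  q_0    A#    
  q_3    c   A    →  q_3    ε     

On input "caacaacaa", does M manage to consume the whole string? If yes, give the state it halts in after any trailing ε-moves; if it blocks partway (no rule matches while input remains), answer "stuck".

(q_0, caacaacaa, #)
  read c, top #: go to q_1, push # → (q_1, aacaacaa, #)
  read a, top #: go to q_2, push A# → (q_2, acaacaa, A#)
  read a, top A: go to q_0, push ε → (q_0, caacaa, #)
  read c, top #: go to q_1, push # → (q_1, aacaa, #)
  read a, top #: go to q_2, push A# → (q_2, acaa, A#)
  read a, top A: go to q_0, push ε → (q_0, caa, #)
  read c, top #: go to q_1, push # → (q_1, aa, #)
  read a, top #: go to q_2, push A# → (q_2, a, A#)
  read a, top A: go to q_0, push ε → (q_0, ε, #)
All input consumed; M is in state q_0.

q_0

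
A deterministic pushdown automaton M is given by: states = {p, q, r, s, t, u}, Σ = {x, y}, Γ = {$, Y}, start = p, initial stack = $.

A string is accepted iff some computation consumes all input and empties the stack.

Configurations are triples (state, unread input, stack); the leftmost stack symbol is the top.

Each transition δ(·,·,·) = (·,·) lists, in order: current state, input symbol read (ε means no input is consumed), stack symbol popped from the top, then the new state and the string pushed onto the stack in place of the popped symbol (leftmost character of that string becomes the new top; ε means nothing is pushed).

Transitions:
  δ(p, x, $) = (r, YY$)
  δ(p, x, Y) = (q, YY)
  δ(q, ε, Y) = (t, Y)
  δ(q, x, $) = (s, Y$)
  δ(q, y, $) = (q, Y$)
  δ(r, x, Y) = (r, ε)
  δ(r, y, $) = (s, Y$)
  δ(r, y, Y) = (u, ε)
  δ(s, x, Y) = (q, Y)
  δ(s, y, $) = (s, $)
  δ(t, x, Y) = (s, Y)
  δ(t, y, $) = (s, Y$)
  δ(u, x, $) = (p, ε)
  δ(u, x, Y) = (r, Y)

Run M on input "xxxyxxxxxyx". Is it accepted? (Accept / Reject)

Reject

(p, xxxyxxxxxyx, $)
  read x, top $: go to r, push YY$ → (r, xxyxxxxxyx, YY$)
  read x, top Y: go to r, push ε → (r, xyxxxxxyx, Y$)
  read x, top Y: go to r, push ε → (r, yxxxxxyx, $)
  read y, top $: go to s, push Y$ → (s, xxxxxyx, Y$)
  read x, top Y: go to q, push Y → (q, xxxxyx, Y$)
  ε-move, top Y: go to t, push Y → (t, xxxxyx, Y$)
  read x, top Y: go to s, push Y → (s, xxxyx, Y$)
  read x, top Y: go to q, push Y → (q, xxyx, Y$)
  ε-move, top Y: go to t, push Y → (t, xxyx, Y$)
  read x, top Y: go to s, push Y → (s, xyx, Y$)
  read x, top Y: go to q, push Y → (q, yx, Y$)
  ε-move, top Y: go to t, push Y → (t, yx, Y$)
No transition applies at (t, yx, Y$); input not fully consumed.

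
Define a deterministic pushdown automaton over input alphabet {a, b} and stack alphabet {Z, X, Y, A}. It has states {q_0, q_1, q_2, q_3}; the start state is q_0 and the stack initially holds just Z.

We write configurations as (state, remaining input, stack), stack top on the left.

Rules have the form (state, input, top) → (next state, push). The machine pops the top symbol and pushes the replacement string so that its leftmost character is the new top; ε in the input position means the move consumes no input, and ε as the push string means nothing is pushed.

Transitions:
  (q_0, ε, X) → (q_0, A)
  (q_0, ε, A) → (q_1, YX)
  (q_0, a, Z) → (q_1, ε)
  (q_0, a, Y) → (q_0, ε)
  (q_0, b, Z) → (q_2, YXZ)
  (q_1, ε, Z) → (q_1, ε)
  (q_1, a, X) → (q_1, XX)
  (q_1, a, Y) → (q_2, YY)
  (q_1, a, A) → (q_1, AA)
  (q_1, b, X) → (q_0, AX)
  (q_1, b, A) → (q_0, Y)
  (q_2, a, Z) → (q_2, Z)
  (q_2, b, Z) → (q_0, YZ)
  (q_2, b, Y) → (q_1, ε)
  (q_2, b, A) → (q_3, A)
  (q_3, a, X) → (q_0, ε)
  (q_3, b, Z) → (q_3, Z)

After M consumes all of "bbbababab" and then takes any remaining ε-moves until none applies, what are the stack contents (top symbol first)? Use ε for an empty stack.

(q_0, bbbababab, Z) ⊢ (q_2, bbababab, YXZ) ⊢ (q_1, bababab, XZ) ⊢ (q_0, ababab, AXZ) ⊢ (q_1, ababab, YXXZ) ⊢ (q_2, babab, YYXXZ) ⊢ (q_1, abab, YXXZ) ⊢ (q_2, bab, YYXXZ) ⊢ (q_1, ab, YXXZ) ⊢ (q_2, b, YYXXZ) ⊢ (q_1, ε, YXXZ)
All input consumed in state q_1 with stack YXXZ.

YXXZ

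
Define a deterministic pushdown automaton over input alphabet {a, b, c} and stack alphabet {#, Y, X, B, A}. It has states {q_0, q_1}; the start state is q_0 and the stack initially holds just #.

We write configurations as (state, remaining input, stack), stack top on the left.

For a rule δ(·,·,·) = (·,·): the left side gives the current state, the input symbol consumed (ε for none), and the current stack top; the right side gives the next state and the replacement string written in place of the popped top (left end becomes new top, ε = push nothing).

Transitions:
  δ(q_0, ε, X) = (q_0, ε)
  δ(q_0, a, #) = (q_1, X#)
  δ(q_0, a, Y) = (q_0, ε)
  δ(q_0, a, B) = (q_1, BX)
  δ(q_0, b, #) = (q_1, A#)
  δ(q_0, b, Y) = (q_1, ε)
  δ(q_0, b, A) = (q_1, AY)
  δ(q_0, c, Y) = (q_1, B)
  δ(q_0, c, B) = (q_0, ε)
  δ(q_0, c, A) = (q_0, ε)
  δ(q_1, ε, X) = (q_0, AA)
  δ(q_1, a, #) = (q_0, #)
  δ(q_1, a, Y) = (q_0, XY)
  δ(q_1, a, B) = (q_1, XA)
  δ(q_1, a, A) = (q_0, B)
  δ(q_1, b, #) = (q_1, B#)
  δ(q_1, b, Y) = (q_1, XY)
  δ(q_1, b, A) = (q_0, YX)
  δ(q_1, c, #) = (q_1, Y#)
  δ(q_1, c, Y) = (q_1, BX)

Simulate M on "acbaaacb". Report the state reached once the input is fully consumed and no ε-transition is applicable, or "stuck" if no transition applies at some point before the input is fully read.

(q_0, acbaaacb, #)
  read a, top #: go to q_1, push X# → (q_1, cbaaacb, X#)
  ε-move, top X: go to q_0, push AA → (q_0, cbaaacb, AA#)
  read c, top A: go to q_0, push ε → (q_0, baaacb, A#)
  read b, top A: go to q_1, push AY → (q_1, aaacb, AY#)
  read a, top A: go to q_0, push B → (q_0, aacb, BY#)
  read a, top B: go to q_1, push BX → (q_1, acb, BXY#)
  read a, top B: go to q_1, push XA → (q_1, cb, XAXY#)
  ε-move, top X: go to q_0, push AA → (q_0, cb, AAAXY#)
  read c, top A: go to q_0, push ε → (q_0, b, AAXY#)
  read b, top A: go to q_1, push AY → (q_1, ε, AYAXY#)
All input consumed; M is in state q_1.

q_1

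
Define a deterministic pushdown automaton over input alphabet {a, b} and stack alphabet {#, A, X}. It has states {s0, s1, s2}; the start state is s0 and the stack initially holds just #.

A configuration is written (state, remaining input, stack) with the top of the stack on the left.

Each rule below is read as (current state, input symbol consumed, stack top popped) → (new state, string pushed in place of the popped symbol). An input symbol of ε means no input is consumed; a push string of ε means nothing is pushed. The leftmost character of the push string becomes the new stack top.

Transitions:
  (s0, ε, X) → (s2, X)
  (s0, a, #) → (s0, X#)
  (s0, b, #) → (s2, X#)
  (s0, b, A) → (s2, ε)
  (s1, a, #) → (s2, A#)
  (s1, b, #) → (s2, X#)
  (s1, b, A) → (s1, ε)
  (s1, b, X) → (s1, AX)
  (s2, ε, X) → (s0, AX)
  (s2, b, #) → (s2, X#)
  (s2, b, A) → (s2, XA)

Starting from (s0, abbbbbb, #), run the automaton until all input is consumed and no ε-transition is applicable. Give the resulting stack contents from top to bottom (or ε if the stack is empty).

(s0, abbbbbb, #)
  read a, top #: go to s0, push X# → (s0, bbbbbb, X#)
  ε-move, top X: go to s2, push X → (s2, bbbbbb, X#)
  ε-move, top X: go to s0, push AX → (s0, bbbbbb, AX#)
  read b, top A: go to s2, push ε → (s2, bbbbb, X#)
  ε-move, top X: go to s0, push AX → (s0, bbbbb, AX#)
  read b, top A: go to s2, push ε → (s2, bbbb, X#)
  ε-move, top X: go to s0, push AX → (s0, bbbb, AX#)
  read b, top A: go to s2, push ε → (s2, bbb, X#)
  ε-move, top X: go to s0, push AX → (s0, bbb, AX#)
  read b, top A: go to s2, push ε → (s2, bb, X#)
  ε-move, top X: go to s0, push AX → (s0, bb, AX#)
  read b, top A: go to s2, push ε → (s2, b, X#)
  ε-move, top X: go to s0, push AX → (s0, b, AX#)
  read b, top A: go to s2, push ε → (s2, ε, X#)
  ε-move, top X: go to s0, push AX → (s0, ε, AX#)
All input consumed in state s0 with stack AX#.

AX#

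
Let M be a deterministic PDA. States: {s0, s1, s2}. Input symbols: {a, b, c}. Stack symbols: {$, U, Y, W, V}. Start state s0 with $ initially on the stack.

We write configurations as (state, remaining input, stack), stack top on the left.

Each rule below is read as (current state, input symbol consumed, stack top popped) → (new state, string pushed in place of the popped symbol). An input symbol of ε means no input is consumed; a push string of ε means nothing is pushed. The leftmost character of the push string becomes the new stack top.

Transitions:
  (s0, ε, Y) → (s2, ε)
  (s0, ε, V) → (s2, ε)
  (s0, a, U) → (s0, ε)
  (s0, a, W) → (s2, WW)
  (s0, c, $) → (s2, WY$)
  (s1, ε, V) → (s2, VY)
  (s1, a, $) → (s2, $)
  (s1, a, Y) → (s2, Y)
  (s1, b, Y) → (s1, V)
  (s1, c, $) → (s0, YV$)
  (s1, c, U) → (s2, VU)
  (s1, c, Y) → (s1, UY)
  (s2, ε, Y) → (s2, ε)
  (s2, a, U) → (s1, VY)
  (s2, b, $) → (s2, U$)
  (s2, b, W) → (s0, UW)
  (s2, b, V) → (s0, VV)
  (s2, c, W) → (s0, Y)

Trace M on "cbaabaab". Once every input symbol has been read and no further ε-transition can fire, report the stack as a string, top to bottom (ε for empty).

(s0, cbaabaab, $)
  read c, top $: go to s2, push WY$ → (s2, baabaab, WY$)
  read b, top W: go to s0, push UW → (s0, aabaab, UWY$)
  read a, top U: go to s0, push ε → (s0, abaab, WY$)
  read a, top W: go to s2, push WW → (s2, baab, WWY$)
  read b, top W: go to s0, push UW → (s0, aab, UWWY$)
  read a, top U: go to s0, push ε → (s0, ab, WWY$)
  read a, top W: go to s2, push WW → (s2, b, WWWY$)
  read b, top W: go to s0, push UW → (s0, ε, UWWWY$)
All input consumed in state s0 with stack UWWWY$.

UWWWY$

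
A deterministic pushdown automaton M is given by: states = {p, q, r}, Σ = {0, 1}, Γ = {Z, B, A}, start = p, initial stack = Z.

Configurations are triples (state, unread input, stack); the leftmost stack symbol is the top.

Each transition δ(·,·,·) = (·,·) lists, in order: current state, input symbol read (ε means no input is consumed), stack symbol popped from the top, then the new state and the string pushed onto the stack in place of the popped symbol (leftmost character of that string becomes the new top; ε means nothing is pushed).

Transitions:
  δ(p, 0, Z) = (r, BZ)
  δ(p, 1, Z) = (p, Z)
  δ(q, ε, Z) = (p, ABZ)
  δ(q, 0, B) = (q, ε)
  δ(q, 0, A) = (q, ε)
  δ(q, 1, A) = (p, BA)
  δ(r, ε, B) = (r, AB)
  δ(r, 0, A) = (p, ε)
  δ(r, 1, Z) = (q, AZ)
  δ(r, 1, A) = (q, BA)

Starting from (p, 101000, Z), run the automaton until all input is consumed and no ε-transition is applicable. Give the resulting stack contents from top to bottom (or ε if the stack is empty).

ABZ

(p, 101000, Z)
  read 1, top Z: go to p, push Z → (p, 01000, Z)
  read 0, top Z: go to r, push BZ → (r, 1000, BZ)
  ε-move, top B: go to r, push AB → (r, 1000, ABZ)
  read 1, top A: go to q, push BA → (q, 000, BABZ)
  read 0, top B: go to q, push ε → (q, 00, ABZ)
  read 0, top A: go to q, push ε → (q, 0, BZ)
  read 0, top B: go to q, push ε → (q, ε, Z)
  ε-move, top Z: go to p, push ABZ → (p, ε, ABZ)
All input consumed in state p with stack ABZ.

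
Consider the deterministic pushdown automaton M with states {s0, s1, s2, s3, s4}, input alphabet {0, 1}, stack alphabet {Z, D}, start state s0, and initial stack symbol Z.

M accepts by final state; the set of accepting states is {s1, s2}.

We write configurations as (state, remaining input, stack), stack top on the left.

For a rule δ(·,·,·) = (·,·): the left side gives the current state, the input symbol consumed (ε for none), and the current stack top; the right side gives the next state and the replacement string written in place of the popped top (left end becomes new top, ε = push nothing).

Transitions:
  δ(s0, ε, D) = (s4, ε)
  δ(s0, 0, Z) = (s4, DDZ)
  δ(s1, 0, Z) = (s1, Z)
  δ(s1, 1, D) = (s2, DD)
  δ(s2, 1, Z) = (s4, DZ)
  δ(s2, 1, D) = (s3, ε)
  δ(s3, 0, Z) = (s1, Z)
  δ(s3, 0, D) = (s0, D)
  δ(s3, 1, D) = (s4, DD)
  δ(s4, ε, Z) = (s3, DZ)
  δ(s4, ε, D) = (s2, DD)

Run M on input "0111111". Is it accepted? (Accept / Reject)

(s0, 0111111, Z) ⊢ (s4, 111111, DDZ) ⊢ (s2, 111111, DDDZ) ⊢ (s3, 11111, DDZ) ⊢ (s4, 1111, DDDZ) ⊢ (s2, 1111, DDDDZ) ⊢ (s3, 111, DDDZ) ⊢ (s4, 11, DDDDZ) ⊢ (s2, 11, DDDDDZ) ⊢ (s3, 1, DDDDZ) ⊢ (s4, ε, DDDDDZ) ⊢ (s2, ε, DDDDDDZ)
All input consumed; state s2 ∈ F.

Accept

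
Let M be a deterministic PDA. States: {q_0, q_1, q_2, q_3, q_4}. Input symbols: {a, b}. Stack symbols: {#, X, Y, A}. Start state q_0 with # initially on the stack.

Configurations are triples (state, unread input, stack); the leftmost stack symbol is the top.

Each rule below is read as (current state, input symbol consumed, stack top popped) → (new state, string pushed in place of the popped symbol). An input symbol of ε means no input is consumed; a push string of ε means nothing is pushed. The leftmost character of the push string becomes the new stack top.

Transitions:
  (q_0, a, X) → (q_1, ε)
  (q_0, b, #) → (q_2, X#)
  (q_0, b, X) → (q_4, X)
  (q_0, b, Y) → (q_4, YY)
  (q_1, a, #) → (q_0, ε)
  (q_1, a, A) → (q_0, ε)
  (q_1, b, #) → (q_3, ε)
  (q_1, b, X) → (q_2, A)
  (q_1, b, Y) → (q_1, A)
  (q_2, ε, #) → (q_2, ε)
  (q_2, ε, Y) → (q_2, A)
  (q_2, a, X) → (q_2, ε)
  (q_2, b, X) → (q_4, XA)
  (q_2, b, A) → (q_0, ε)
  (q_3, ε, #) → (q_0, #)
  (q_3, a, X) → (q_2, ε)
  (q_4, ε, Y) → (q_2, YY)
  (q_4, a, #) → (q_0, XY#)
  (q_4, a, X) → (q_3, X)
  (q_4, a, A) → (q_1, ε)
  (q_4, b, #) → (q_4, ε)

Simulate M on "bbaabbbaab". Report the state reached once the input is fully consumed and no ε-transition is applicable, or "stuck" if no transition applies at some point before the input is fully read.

(q_0, bbaabbbaab, #)
  read b, top #: go to q_2, push X# → (q_2, baabbbaab, X#)
  read b, top X: go to q_4, push XA → (q_4, aabbbaab, XA#)
  read a, top X: go to q_3, push X → (q_3, abbbaab, XA#)
  read a, top X: go to q_2, push ε → (q_2, bbbaab, A#)
  read b, top A: go to q_0, push ε → (q_0, bbaab, #)
  read b, top #: go to q_2, push X# → (q_2, baab, X#)
  read b, top X: go to q_4, push XA → (q_4, aab, XA#)
  read a, top X: go to q_3, push X → (q_3, ab, XA#)
  read a, top X: go to q_2, push ε → (q_2, b, A#)
  read b, top A: go to q_0, push ε → (q_0, ε, #)
All input consumed; M is in state q_0.

q_0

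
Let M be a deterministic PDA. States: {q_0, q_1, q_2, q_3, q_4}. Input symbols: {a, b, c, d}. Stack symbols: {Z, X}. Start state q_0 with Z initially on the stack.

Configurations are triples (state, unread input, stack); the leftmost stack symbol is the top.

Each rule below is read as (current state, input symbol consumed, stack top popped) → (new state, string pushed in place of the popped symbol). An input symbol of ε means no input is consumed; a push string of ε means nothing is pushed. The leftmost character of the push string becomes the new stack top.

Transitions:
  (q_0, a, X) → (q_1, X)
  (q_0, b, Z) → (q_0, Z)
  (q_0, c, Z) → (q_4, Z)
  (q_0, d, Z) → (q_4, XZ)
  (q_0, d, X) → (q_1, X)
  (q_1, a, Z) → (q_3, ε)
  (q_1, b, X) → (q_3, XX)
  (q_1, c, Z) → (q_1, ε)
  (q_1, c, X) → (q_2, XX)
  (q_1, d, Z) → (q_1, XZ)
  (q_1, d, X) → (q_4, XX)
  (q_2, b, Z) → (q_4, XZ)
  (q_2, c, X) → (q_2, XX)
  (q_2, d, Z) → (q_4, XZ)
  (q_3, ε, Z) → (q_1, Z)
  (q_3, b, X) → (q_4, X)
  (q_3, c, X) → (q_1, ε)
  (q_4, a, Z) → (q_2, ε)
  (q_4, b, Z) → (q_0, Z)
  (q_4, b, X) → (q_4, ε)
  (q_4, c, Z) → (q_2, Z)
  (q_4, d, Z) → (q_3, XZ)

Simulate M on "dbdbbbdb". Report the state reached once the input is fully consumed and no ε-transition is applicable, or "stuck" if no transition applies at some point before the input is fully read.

(q_0, dbdbbbdb, Z)
  read d, top Z: go to q_4, push XZ → (q_4, bdbbbdb, XZ)
  read b, top X: go to q_4, push ε → (q_4, dbbbdb, Z)
  read d, top Z: go to q_3, push XZ → (q_3, bbbdb, XZ)
  read b, top X: go to q_4, push X → (q_4, bbdb, XZ)
  read b, top X: go to q_4, push ε → (q_4, bdb, Z)
  read b, top Z: go to q_0, push Z → (q_0, db, Z)
  read d, top Z: go to q_4, push XZ → (q_4, b, XZ)
  read b, top X: go to q_4, push ε → (q_4, ε, Z)
All input consumed; M is in state q_4.

q_4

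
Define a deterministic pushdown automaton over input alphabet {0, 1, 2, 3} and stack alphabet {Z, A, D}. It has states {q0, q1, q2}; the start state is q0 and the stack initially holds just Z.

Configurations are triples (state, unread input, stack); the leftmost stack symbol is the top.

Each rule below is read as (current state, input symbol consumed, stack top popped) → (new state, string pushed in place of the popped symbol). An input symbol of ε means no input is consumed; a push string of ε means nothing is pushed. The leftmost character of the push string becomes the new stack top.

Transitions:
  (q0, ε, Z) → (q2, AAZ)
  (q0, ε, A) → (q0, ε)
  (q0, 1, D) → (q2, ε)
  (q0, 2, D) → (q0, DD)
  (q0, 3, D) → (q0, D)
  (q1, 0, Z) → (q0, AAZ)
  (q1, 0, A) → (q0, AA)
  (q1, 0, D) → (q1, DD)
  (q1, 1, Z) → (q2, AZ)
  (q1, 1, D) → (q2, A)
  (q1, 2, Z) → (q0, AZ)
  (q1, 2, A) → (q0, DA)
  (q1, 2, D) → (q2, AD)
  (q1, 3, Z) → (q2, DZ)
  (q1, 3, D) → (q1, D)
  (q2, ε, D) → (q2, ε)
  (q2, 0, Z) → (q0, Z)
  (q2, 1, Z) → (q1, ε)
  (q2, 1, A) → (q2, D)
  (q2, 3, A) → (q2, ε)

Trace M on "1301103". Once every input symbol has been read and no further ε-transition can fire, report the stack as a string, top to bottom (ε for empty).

(q0, 1301103, Z)
  ε-move, top Z: go to q2, push AAZ → (q2, 1301103, AAZ)
  read 1, top A: go to q2, push D → (q2, 301103, DAZ)
  ε-move, top D: go to q2, push ε → (q2, 301103, AZ)
  read 3, top A: go to q2, push ε → (q2, 01103, Z)
  read 0, top Z: go to q0, push Z → (q0, 1103, Z)
  ε-move, top Z: go to q2, push AAZ → (q2, 1103, AAZ)
  read 1, top A: go to q2, push D → (q2, 103, DAZ)
  ε-move, top D: go to q2, push ε → (q2, 103, AZ)
  read 1, top A: go to q2, push D → (q2, 03, DZ)
  ε-move, top D: go to q2, push ε → (q2, 03, Z)
  read 0, top Z: go to q0, push Z → (q0, 3, Z)
  ε-move, top Z: go to q2, push AAZ → (q2, 3, AAZ)
  read 3, top A: go to q2, push ε → (q2, ε, AZ)
All input consumed in state q2 with stack AZ.

AZ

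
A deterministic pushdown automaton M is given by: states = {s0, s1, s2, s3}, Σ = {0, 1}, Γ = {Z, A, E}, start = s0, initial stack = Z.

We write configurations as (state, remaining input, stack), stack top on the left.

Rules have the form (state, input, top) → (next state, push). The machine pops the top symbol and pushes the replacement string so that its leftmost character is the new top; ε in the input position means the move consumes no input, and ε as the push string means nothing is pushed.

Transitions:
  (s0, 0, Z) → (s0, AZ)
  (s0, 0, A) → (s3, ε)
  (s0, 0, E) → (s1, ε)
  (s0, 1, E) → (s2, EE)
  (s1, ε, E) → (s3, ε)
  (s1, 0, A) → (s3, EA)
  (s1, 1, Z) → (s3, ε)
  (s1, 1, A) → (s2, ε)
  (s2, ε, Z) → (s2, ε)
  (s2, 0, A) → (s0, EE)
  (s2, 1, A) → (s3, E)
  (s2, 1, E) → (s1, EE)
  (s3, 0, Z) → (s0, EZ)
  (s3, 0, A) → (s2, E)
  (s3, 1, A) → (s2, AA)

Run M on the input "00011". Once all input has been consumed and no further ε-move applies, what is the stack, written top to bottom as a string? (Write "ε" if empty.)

(s0, 00011, Z) ⊢ (s0, 0011, AZ) ⊢ (s3, 011, Z) ⊢ (s0, 11, EZ) ⊢ (s2, 1, EEZ) ⊢ (s1, ε, EEEZ) ⊢ (s3, ε, EEZ)
All input consumed in state s3 with stack EEZ.

EEZ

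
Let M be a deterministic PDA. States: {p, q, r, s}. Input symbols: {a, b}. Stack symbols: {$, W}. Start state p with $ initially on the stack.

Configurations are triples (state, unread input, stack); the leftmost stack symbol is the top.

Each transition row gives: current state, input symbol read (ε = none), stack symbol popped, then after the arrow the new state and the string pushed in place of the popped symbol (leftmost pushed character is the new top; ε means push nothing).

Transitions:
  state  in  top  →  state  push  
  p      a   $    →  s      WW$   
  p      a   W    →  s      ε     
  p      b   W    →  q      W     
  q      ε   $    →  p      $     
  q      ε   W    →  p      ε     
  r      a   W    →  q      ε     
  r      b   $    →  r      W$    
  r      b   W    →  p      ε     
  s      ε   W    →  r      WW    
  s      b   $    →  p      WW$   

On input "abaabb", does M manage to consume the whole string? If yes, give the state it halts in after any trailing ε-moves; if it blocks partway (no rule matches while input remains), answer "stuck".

stuck

(p, abaabb, $)
  read a, top $: go to s, push WW$ → (s, baabb, WW$)
  ε-move, top W: go to r, push WW → (r, baabb, WWW$)
  read b, top W: go to p, push ε → (p, aabb, WW$)
  read a, top W: go to s, push ε → (s, abb, W$)
  ε-move, top W: go to r, push WW → (r, abb, WW$)
  read a, top W: go to q, push ε → (q, bb, W$)
  ε-move, top W: go to p, push ε → (p, bb, $)
No transition for (p, b, top $); M blocks with input bb remaining.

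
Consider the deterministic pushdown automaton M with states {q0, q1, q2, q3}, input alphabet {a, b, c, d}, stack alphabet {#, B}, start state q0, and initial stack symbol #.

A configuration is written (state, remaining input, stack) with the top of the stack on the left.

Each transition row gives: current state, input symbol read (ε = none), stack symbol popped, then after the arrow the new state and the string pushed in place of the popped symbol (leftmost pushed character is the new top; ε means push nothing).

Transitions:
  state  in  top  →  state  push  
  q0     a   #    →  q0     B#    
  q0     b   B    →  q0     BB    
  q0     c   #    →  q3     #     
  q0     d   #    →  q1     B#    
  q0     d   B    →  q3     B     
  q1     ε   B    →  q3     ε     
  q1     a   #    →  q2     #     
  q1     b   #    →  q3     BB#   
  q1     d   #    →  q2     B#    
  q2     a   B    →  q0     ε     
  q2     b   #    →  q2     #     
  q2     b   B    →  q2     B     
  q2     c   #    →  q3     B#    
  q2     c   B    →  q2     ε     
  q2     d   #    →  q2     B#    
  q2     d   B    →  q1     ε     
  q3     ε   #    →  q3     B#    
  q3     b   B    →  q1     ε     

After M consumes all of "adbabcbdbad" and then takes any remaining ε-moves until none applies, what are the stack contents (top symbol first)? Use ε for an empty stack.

B#

(q0, adbabcbdbad, #)
  read a, top #: go to q0, push B# → (q0, dbabcbdbad, B#)
  read d, top B: go to q3, push B → (q3, babcbdbad, B#)
  read b, top B: go to q1, push ε → (q1, abcbdbad, #)
  read a, top #: go to q2, push # → (q2, bcbdbad, #)
  read b, top #: go to q2, push # → (q2, cbdbad, #)
  read c, top #: go to q3, push B# → (q3, bdbad, B#)
  read b, top B: go to q1, push ε → (q1, dbad, #)
  read d, top #: go to q2, push B# → (q2, bad, B#)
  read b, top B: go to q2, push B → (q2, ad, B#)
  read a, top B: go to q0, push ε → (q0, d, #)
  read d, top #: go to q1, push B# → (q1, ε, B#)
  ε-move, top B: go to q3, push ε → (q3, ε, #)
  ε-move, top #: go to q3, push B# → (q3, ε, B#)
All input consumed in state q3 with stack B#.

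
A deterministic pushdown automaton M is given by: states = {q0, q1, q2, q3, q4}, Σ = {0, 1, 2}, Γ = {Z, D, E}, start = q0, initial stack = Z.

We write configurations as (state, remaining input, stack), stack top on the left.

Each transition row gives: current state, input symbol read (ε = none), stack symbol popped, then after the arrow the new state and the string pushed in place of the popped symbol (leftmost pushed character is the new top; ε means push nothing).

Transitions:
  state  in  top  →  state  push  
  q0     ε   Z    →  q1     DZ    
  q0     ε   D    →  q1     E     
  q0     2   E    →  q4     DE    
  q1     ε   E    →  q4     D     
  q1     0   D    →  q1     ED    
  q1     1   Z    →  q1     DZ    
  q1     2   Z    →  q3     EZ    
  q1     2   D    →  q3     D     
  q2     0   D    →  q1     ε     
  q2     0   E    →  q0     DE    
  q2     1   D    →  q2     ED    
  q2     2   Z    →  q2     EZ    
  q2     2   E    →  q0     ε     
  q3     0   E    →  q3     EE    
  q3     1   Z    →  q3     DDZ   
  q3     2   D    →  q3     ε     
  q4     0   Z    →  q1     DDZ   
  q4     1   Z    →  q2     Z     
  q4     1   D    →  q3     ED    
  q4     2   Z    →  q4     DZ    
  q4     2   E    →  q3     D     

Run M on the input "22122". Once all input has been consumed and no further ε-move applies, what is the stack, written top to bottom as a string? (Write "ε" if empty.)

Z

(q0, 22122, Z)
  ε-move, top Z: go to q1, push DZ → (q1, 22122, DZ)
  read 2, top D: go to q3, push D → (q3, 2122, DZ)
  read 2, top D: go to q3, push ε → (q3, 122, Z)
  read 1, top Z: go to q3, push DDZ → (q3, 22, DDZ)
  read 2, top D: go to q3, push ε → (q3, 2, DZ)
  read 2, top D: go to q3, push ε → (q3, ε, Z)
All input consumed in state q3 with stack Z.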